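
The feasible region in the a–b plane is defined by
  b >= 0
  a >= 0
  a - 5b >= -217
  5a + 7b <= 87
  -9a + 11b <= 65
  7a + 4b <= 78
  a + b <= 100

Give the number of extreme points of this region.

5

Of the 21 pairwise boundary intersections, those satisfying every inequality are:
  (0, 0)
  (78/7, 0)
  (0, 65/11)
  (251/59, 554/59)
  (198/29, 219/29)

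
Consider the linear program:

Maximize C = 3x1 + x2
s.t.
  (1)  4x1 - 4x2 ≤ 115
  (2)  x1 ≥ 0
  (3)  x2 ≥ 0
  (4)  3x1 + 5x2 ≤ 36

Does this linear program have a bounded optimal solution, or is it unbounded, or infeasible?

Corner points and C = 3x1 + x2:
  (0, 0) → C = 0
  (0, 36/5) → C = 36/5
  (12, 0) → C = 36
The feasible region has finitely many vertices and no improving ray; the maximum is 36 at (12, 0).

bounded optimum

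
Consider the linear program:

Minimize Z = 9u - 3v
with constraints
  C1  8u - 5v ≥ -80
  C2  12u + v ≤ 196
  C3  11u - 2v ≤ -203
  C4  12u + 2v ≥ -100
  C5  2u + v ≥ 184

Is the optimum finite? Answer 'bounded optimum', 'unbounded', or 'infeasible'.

infeasible

The boundaries 12u + v = 196 and 2u + v = 184 meet at (6/5, 908/5), but that point violates 8u - 5v ≥ -80. Every candidate vertex is excluded by some other constraint, so the feasible region is empty.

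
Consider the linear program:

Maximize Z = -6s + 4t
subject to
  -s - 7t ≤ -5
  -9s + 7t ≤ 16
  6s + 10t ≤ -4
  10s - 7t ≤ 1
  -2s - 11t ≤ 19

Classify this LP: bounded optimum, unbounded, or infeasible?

infeasible

The boundaries -s - 7t = -5 and -9s + 7t = 16 meet at (-11/10, 61/70), but that point violates 6s + 10t ≤ -4. Every candidate vertex is excluded by some other constraint, so the feasible region is empty.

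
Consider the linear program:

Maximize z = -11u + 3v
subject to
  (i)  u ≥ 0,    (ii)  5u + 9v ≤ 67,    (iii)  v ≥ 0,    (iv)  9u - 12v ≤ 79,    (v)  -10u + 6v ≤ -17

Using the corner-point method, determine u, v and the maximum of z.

Extreme points and z = -11u + 3v:
  (505/47, 208/141) → z = -5347/47
  (37/8, 39/8) → z = -145/4
  (79/9, 0) → z = -869/9
  (17/10, 0) → z = -187/10

The binding constraints are v = 0 and -10u + 6v = -17.
Solving simultaneously gives u = 17/10, v = 0.

u = 17/10, v = 0, maximum z = -187/10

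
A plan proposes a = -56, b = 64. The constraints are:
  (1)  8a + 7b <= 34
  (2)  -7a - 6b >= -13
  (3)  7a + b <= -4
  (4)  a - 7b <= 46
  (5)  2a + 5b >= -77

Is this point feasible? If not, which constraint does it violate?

(1): 0 ≤ 34 ✓
(2): 8 ≥ -13 ✓
(3): -328 ≤ -4 ✓
(4): -504 ≤ 46 ✓
(5): 208 ≥ -77 ✓

feasible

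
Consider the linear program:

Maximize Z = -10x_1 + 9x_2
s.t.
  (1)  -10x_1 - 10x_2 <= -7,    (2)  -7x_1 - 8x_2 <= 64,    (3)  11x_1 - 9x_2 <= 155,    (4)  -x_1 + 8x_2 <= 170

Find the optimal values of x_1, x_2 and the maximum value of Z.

Extreme points and Z = -10x_1 + 9x_2:
  (1613/200, -1473/200) → Z = -29387/200
  (-274/15, 569/30) → Z = 10601/30
  (2770/79, 2025/79) → Z = -9475/79

x_1 = -274/15, x_2 = 569/30, maximum Z = 10601/30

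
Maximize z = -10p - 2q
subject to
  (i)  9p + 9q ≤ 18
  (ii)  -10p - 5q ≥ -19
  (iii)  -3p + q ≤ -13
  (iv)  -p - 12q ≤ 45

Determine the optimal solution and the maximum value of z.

p = 3, q = -4, maximum z = -22

Feasible corners and z = -10p - 2q:
  (84/25, -73/25) → z = -694/25
  (453/115, -469/115) → z = -3592/115
  (3, -4) → z = -22

The binding constraints are -3p + q = -13 and -p - 12q = 45.
Solving simultaneously gives p = 3, q = -4.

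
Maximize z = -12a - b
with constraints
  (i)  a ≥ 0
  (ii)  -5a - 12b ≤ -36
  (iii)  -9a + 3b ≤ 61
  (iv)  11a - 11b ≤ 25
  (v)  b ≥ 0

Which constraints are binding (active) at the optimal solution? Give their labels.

Extreme points and z = -12a - b:
  (0, 3) → z = -3
  (0, 61/3) → z = -61/3
  (696/187, 271/187) → z = -8623/187
The feasible region is unbounded (it extends along (1, 3), (1, 1)), but z strictly decreases along every unbounded feasible direction, so there is no improving ray and the maximum is attained at a vertex.

The maximum is at (0, 3). Substituting into each constraint, equality holds for (i) and (ii); the remaining constraints have slack.

(i) and (ii)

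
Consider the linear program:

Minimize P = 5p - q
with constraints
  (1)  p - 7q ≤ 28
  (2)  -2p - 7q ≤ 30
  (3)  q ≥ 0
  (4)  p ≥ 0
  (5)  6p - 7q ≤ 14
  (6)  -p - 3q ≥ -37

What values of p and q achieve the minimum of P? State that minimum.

p = 0, q = 37/3, minimum P = -37/3

Corner points and P = 5p - q:
  (0, 0) → P = 0
  (7/3, 0) → P = 35/3
  (0, 37/3) → P = -37/3
  (301/25, 208/25) → P = 1297/25

The binding constraints are p = 0 and -p - 3q = -37.
Solving simultaneously gives p = 0, q = 37/3.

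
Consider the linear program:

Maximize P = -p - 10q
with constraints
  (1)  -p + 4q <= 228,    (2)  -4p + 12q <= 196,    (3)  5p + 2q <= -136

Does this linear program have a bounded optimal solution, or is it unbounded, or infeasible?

unbounded

From the feasible point (-506/17, 109/17), moving in the direction (-12, -4) keeps every constraint satisfied while P increases without bound.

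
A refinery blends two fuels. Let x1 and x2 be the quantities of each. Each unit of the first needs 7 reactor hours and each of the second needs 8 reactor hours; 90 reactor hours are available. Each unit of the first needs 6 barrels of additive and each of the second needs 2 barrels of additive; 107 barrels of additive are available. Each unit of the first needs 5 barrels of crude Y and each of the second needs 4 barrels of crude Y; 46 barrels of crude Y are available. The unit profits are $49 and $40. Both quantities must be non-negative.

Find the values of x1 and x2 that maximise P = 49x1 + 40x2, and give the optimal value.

x1 = 2/3, x2 = 32/3, maximum P = 1378/3

Corner points and P = 49x1 + 40x2:
  (0, 0) → P = 0
  (0, 45/4) → P = 450
  (46/5, 0) → P = 2254/5
  (2/3, 32/3) → P = 1378/3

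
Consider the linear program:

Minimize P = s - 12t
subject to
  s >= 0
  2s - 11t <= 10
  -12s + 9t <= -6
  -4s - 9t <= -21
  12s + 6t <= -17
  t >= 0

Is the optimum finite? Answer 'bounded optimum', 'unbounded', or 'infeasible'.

The boundaries 2s - 11t = 10 and -4s - 9t = -21 meet at (321/62, 1/31), but that point violates 12s + 6t ≤ -17. Every candidate vertex is excluded by some other constraint, so the feasible region is empty.

infeasible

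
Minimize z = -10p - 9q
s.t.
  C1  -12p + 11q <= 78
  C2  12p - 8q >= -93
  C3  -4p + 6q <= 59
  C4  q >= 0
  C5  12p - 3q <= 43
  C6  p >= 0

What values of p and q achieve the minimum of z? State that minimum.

Vertices and z = -10p - 9q:
  (181/28, 99/7) → z = -2687/14
  (0, 78/11) → z = -702/11
  (29/4, 44/3) → z = -409/2
  (43/12, 0) → z = -215/6
  (0, 0) → z = 0

At the optimal vertex, -4p + 6q = 59 and 12p - 3q = 43.
Solving simultaneously gives p = 29/4, q = 44/3.

p = 29/4, q = 44/3, minimum z = -409/2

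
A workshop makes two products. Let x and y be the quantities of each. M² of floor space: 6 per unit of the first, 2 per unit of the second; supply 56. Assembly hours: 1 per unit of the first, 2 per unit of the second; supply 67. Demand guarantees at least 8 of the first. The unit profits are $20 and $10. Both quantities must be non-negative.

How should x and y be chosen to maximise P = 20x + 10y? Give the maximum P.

Feasible corners and P = 20x + 10y:
  (28/3, 0) → P = 560/3
  (8, 0) → P = 160
  (8, 4) → P = 200

x = 8, y = 4, maximum P = 200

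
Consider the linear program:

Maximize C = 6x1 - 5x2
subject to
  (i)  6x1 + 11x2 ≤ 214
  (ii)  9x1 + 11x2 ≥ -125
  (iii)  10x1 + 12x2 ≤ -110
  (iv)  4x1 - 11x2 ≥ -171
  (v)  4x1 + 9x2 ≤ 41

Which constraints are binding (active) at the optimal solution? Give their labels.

(ii) and (iii)

Feasible corners and C = 6x1 - 5x2:
  (145, -130) → C = 1520
  (-296/13, 1039/143) → C = -24731/143
  (-1631/79, 635/79) → C = -12961/79

The maximum is at (145, -130). Substituting into each constraint, equality holds for (ii) and (iii); the remaining constraints have slack.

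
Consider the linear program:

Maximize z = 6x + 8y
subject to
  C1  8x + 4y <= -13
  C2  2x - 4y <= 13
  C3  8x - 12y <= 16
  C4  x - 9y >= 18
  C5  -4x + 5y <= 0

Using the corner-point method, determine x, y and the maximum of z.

Vertices and z = 6x + 8y:
  (-6/5, -32/15) → z = -364/15
  (-10, -8) → z = -124
  (-90/31, -72/31) → z = -36

At the optimal vertex, 8x - 12y = 16 and x - 9y = 18.
Solving simultaneously gives x = -6/5, y = -32/15.

x = -6/5, y = -32/15, maximum z = -364/15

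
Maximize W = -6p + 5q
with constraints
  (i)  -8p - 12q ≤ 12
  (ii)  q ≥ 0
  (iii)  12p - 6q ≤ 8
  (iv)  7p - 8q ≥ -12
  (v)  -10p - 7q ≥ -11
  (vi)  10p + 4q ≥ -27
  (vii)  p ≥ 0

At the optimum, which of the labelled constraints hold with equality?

Corner points and W = -6p + 5q:
  (2/3, 0) → W = -4
  (0, 0) → W = 0
  (61/72, 13/36) → W = -59/18
  (4/129, 197/129) → W = 961/129
  (0, 3/2) → W = 15/2

The maximum is at (0, 3/2). Substituting into each constraint, equality holds for (iv) and (vii); the remaining constraints have slack.

(iv) and (vii)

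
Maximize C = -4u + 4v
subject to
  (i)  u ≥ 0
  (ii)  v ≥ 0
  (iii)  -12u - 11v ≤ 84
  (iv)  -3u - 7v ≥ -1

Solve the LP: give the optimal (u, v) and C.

u = 0, v = 1/7, maximum C = 4/7

Extreme points and C = -4u + 4v:
  (0, 0) → C = 0
  (0, 1/7) → C = 4/7
  (1/3, 0) → C = -4/3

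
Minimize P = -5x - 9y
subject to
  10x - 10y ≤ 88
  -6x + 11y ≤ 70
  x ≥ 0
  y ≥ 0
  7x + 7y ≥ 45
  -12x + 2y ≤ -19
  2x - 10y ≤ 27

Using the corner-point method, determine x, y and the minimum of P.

Vertices and P = -5x - 9y:
  (834/25, 614/25) → P = -9696/25
  (44/5, 0) → P = -44
  (349/120, 159/20) → P = -10331/120
  (45/7, 0) → P = -225/7
  (223/98, 407/98) → P = -2389/49

The optimum lies where 10x - 10y = 88 and -6x + 11y = 70.
Solving simultaneously gives x = 834/25, y = 614/25.

x = 834/25, y = 614/25, minimum P = -9696/25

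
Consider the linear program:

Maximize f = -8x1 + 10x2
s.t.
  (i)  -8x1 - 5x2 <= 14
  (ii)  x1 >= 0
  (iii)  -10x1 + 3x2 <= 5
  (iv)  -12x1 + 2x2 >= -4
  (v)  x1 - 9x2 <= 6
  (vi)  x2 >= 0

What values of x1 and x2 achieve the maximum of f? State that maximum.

Extreme points and f = -8x1 + 10x2:
  (0, 5/3) → f = 50/3
  (0, 0) → f = 0
  (11/8, 25/4) → f = 103/2
  (1/3, 0) → f = -8/3

At the optimal vertex, -10x1 + 3x2 = 5 and -12x1 + 2x2 = -4.
Solving simultaneously gives x1 = 11/8, x2 = 25/4.

x1 = 11/8, x2 = 25/4, maximum f = 103/2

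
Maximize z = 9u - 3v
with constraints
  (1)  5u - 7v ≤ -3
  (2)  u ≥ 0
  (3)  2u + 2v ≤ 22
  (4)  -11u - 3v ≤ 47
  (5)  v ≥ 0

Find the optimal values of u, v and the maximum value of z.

Extreme points and z = 9u - 3v:
  (0, 3/7) → z = -9/7
  (37/6, 29/6) → z = 41
  (0, 11) → z = -33

The optimum lies where 5u - 7v = -3 and 2u + 2v = 22.
Solving simultaneously gives u = 37/6, v = 29/6.

u = 37/6, v = 29/6, maximum z = 41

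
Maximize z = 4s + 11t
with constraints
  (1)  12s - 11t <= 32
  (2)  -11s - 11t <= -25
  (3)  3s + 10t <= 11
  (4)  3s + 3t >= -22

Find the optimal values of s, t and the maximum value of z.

s = 49/17, t = 4/17, maximum z = 240/17

Vertices and z = 4s + 11t:
  (57/23, -52/253) → z = 176/23
  (49/17, 4/17) → z = 240/17
  (129/77, 46/77) → z = 146/11

The binding constraints are 12s - 11t = 32 and 3s + 10t = 11.
Solving simultaneously gives s = 49/17, t = 4/17.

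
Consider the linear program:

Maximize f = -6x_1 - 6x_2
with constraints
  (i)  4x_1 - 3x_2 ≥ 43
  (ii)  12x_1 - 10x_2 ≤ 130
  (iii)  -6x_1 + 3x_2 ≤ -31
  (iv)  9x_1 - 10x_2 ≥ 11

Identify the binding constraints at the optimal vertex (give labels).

Corner points and f = -6x_1 - 6x_2:
  (10, -1) → f = -54
  (397/13, 343/13) → f = -4440/13
  (119/3, 173/5) → f = -2228/5

The maximum is at (10, -1). Substituting into each constraint, equality holds for (i) and (ii); the remaining constraints have slack.

(i) and (ii)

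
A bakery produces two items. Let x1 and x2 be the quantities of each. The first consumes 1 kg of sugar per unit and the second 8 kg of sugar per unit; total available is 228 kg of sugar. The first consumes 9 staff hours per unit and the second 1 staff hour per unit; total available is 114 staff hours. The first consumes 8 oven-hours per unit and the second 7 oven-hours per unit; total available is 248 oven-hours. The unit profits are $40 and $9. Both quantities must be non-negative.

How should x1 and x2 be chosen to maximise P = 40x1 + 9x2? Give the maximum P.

x1 = 10, x2 = 24, maximum P = 616

Corner points and P = 40x1 + 9x2:
  (0, 0) → P = 0
  (0, 57/2) → P = 513/2
  (38/3, 0) → P = 1520/3
  (388/57, 1576/57) → P = 29704/57
  (10, 24) → P = 616

The binding constraints are 9x1 + x2 = 114 and 8x1 + 7x2 = 248.
Solving simultaneously gives x1 = 10, x2 = 24.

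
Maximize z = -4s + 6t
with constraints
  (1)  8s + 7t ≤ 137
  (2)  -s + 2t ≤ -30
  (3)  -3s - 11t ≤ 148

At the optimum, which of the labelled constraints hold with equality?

(2) and (3)

Feasible corners and z = -4s + 6t:
  (484/23, -103/23) → z = -2554/23
  (2543/67, -1595/67) → z = -19742/67
  (2, -14) → z = -92

The maximum is at (2, -14). Substituting into each constraint, equality holds for (2) and (3); the remaining constraints have slack.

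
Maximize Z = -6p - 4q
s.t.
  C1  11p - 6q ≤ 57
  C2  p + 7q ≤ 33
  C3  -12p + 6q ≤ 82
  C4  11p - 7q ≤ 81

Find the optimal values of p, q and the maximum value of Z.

The optimum lies where -12p + 6q = 82 and 11p - 7q = 81.
Solving simultaneously gives p = -530/9, q = -937/9.

p = -530/9, q = -937/9, maximum Z = 6928/9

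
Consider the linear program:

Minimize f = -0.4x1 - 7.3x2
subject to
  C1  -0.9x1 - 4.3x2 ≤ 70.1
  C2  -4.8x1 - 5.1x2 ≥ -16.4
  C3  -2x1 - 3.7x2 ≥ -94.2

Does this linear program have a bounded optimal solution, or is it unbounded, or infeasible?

From the feasible point (42803/1605, -11708/535), moving in the direction (-4.3, 0.9) keeps every constraint satisfied while f decreases without bound.

unbounded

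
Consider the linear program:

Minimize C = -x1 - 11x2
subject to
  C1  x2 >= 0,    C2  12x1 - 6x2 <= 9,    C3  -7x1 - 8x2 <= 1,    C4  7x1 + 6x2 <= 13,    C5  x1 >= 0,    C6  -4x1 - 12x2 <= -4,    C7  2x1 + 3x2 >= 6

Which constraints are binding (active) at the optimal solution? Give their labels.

C4 and C5

Vertices and C = -x1 - 11x2:
  (0, 13/6) → C = -143/6
  (1/3, 16/9) → C = -179/9
  (0, 2) → C = -22

The minimum is at (0, 13/6). Substituting into each constraint, equality holds for C4 and C5; the remaining constraints have slack.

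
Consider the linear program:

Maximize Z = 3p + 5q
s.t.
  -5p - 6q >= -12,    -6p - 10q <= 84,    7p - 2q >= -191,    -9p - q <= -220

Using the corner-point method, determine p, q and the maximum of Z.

Corner points and Z = 3p + 5q:
  (312/7, -246/7) → Z = -42
  (1308/49, -992/49) → Z = -148/7
  (571/21, -173/7) → Z = -42

p = 1308/49, q = -992/49, maximum Z = -148/7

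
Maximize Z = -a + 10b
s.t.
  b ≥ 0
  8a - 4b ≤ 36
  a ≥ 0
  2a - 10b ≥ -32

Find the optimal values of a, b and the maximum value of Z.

Feasible corners and Z = -a + 10b:
  (9/2, 0) → Z = -9/2
  (0, 0) → Z = 0
  (61/9, 41/9) → Z = 349/9
  (0, 16/5) → Z = 32

a = 61/9, b = 41/9, maximum Z = 349/9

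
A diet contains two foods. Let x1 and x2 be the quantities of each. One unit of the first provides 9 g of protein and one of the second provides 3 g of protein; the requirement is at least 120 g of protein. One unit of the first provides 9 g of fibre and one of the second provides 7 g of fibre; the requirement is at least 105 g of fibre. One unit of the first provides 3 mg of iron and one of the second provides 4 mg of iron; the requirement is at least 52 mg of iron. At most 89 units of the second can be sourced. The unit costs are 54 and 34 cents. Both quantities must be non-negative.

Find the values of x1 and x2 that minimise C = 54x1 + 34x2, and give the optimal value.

x1 = 12, x2 = 4, minimum C = 784

The feasible region is unbounded (it extends along (1, 0)), but C strictly increases along every unbounded feasible direction, so there is no improving ray and the minimum is attained at a vertex.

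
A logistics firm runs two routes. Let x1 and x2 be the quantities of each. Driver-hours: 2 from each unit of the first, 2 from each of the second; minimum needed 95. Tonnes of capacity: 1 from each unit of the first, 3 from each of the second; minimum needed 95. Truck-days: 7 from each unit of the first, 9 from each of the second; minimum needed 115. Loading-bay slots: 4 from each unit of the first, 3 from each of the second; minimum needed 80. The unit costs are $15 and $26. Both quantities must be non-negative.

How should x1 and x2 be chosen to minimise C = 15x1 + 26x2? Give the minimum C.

x1 = 95/4, x2 = 95/4, minimum C = 3895/4

Vertices and C = 15x1 + 26x2:
  (0, 95/2) → C = 1235
  (95, 0) → C = 1425
  (95/4, 95/4) → C = 3895/4
The feasible region is unbounded (it extends along (0, 1), (1, 0)), but C strictly increases along every unbounded feasible direction, so there is no improving ray and the minimum is attained at a vertex.

At the optimal vertex, 2x1 + 2x2 = 95 and x1 + 3x2 = 95.
Solving simultaneously gives x1 = 95/4, x2 = 95/4.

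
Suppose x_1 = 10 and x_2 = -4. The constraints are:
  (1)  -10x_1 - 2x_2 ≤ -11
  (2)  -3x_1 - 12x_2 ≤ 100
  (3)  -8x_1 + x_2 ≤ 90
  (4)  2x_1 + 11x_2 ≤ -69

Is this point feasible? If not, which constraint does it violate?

not feasible — violates (4)

Constraint (4): 2x_1 + 11x_2 = -24, which is not ≤ -69. All other constraints are satisfied.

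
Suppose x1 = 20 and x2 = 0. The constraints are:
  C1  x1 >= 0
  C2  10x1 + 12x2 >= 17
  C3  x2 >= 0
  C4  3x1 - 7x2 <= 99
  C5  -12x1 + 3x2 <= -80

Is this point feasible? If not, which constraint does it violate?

C1: 20 ≥ 0 ✓
C2: 200 ≥ 17 ✓
C3: 0 ≥ 0 ✓
C4: 60 ≤ 99 ✓
C5: -240 ≤ -80 ✓

feasible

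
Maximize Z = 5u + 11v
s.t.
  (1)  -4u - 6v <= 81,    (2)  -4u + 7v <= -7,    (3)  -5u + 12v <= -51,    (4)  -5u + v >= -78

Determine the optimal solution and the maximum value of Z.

Feasible corners and Z = 5u + 11v:
  (-111/13, -203/26) → Z = -3343/26
  (387/34, -717/34) → Z = -2976/17
  (177/11, 27/11) → Z = 1182/11

At the optimal vertex, -5u + 12v = -51 and -5u + v = -78.
Solving simultaneously gives u = 177/11, v = 27/11.

u = 177/11, v = 27/11, maximum Z = 1182/11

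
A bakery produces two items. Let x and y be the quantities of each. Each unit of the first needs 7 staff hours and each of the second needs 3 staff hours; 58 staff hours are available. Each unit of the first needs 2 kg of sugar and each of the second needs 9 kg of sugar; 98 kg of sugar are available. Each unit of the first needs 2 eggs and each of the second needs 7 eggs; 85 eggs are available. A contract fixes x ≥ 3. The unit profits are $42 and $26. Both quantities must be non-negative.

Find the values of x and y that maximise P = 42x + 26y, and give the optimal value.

Corner points and P = 42x + 26y:
  (58/7, 0) → P = 348
  (3, 0) → P = 126
  (4, 10) → P = 428
  (3, 92/9) → P = 3526/9

At the optimal vertex, 7x + 3y = 58 and 2x + 9y = 98.
Solving simultaneously gives x = 4, y = 10.

x = 4, y = 10, maximum P = 428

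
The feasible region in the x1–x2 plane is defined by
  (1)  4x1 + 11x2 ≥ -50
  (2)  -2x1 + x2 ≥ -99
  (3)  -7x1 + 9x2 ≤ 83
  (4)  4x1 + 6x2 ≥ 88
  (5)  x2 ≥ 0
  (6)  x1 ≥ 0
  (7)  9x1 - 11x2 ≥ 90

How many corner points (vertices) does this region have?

Pairwise boundary intersections that survive every other constraint:
  (99/2, 0)
  (999/13, 711/13)
  (22, 0)
  (754/49, 216/49)

4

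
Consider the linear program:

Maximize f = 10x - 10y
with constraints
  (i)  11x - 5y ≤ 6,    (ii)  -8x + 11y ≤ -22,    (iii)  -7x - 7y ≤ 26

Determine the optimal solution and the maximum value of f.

x = -11/14, y = -41/14, maximum f = 150/7

At the optimal vertex, 11x - 5y = 6 and -7x - 7y = 26.
Solving simultaneously gives x = -11/14, y = -41/14.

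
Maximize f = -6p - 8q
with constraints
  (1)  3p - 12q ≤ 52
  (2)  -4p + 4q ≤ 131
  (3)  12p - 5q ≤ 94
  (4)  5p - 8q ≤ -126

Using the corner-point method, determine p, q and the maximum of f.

p = -136/3, q = -151/12, maximum f = 1118/3

The optimum lies where -4p + 4q = 131 and 5p - 8q = -126.
Solving simultaneously gives p = -136/3, q = -151/12.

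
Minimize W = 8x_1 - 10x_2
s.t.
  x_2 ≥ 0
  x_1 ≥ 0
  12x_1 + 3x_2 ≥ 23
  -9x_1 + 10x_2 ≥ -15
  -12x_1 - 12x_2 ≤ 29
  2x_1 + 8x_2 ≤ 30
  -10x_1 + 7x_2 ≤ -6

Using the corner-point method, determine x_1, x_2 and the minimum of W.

Feasible corners and W = 8x_1 - 10x_2:
  (275/147, 9/49) → W = 1930/147
  (179/114, 79/57) → W = -74/57
  (105/23, 60/23) → W = 240/23
  (129/47, 144/47) → W = -408/47

At the optimal vertex, 2x_1 + 8x_2 = 30 and -10x_1 + 7x_2 = -6.
Solving simultaneously gives x_1 = 129/47, x_2 = 144/47.

x_1 = 129/47, x_2 = 144/47, minimum W = -408/47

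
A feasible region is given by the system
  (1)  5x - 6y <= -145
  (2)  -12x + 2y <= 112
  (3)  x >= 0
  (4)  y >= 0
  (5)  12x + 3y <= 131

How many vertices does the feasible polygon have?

3

Pairwise boundary intersections that survive every other constraint:
  (0, 145/6)
  (117/29, 2395/87)
  (0, 131/3)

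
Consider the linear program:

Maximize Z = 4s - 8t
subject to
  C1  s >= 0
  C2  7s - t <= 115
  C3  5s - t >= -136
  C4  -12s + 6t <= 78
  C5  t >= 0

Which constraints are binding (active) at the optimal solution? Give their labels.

Corner points and Z = 4s - 8t:
  (0, 13) → Z = -104
  (0, 0) → Z = 0
  (128/5, 321/5) → Z = -2056/5
  (115/7, 0) → Z = 460/7

The maximum is at (115/7, 0). Substituting into each constraint, equality holds for C2 and C5; the remaining constraints have slack.

C2 and C5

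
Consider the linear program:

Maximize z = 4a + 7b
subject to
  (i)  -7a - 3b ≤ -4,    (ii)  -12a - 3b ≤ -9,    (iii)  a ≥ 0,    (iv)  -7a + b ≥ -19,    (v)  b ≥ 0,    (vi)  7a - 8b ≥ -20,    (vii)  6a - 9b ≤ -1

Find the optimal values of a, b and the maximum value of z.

a = 172/49, b = 39/7, maximum z = 2599/49

Extreme points and z = 4a + 7b:
  (4/39, 101/39) → z = 241/13
  (13/21, 11/21) → z = 43/7
  (172/49, 39/7) → z = 2599/49
  (172/57, 121/57) → z = 1535/57

The binding constraints are -7a + b = -19 and 7a - 8b = -20.
Solving simultaneously gives a = 172/49, b = 39/7.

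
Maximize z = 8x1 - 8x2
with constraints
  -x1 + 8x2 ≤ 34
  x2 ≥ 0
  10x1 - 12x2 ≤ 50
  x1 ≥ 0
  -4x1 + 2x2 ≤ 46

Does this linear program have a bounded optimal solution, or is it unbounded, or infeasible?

Extreme points and z = 8x1 - 8x2:
  (202/17, 195/34) → z = 836/17
  (0, 17/4) → z = -34
  (5, 0) → z = 40
  (0, 0) → z = 0
The feasible region has finitely many vertices and no improving ray; the maximum is 836/17 at (202/17, 195/34).

bounded optimum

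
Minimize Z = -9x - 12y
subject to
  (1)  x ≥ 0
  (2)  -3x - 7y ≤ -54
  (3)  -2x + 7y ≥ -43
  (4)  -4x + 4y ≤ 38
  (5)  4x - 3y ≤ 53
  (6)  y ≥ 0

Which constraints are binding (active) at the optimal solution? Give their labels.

(4) and (5)

Corner points and Z = -9x - 12y:
  (0, 54/7) → Z = -648/7
  (0, 19/2) → Z = -114
  (533/37, 57/37) → Z = -5481/37
  (163/2, 91) → Z = -3651/2

The minimum is at (163/2, 91). Substituting into each constraint, equality holds for (4) and (5); the remaining constraints have slack.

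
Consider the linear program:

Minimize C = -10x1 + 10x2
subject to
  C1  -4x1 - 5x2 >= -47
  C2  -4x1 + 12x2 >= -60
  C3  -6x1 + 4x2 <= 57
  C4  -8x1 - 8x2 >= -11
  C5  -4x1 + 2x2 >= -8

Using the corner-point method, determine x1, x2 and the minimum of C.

Vertices and C = -10x1 + 10x2:
  (-33/2, -21/2) → C = 60
  (-3/5, -26/5) → C = -46
  (-103/20, 261/40) → C = 467/4
  (43/24, -5/12) → C = -265/12

At the optimal vertex, -4x1 + 12x2 = -60 and -4x1 + 2x2 = -8.
Solving simultaneously gives x1 = -3/5, x2 = -26/5.

x1 = -3/5, x2 = -26/5, minimum C = -46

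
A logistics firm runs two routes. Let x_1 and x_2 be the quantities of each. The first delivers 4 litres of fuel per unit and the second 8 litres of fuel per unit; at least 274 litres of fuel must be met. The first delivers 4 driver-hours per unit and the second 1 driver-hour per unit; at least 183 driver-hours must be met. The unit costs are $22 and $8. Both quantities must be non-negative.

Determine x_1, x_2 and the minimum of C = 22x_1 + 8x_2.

Corner points and C = 22x_1 + 8x_2:
  (0, 183) → C = 1464
  (137/2, 0) → C = 1507
  (85/2, 13) → C = 1039
The feasible region is unbounded (it extends along (0, 1), (1, 0)), but C strictly increases along every unbounded feasible direction, so there is no improving ray and the minimum is attained at a vertex.

The optimum lies where 4x_1 + 8x_2 = 274 and 4x_1 + x_2 = 183.
Solving simultaneously gives x_1 = 85/2, x_2 = 13.

x_1 = 85/2, x_2 = 13, minimum C = 1039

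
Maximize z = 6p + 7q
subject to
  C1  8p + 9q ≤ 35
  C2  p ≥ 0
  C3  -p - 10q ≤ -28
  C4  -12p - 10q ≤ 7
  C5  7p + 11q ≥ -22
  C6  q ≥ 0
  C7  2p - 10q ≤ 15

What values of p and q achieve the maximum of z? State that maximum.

Extreme points and z = 6p + 7q:
  (0, 35/9) → z = 245/9
  (98/71, 189/71) → z = 1911/71
  (0, 14/5) → z = 98/5

The optimum lies where 8p + 9q = 35 and p = 0.
Solving simultaneously gives p = 0, q = 35/9.

p = 0, q = 35/9, maximum z = 245/9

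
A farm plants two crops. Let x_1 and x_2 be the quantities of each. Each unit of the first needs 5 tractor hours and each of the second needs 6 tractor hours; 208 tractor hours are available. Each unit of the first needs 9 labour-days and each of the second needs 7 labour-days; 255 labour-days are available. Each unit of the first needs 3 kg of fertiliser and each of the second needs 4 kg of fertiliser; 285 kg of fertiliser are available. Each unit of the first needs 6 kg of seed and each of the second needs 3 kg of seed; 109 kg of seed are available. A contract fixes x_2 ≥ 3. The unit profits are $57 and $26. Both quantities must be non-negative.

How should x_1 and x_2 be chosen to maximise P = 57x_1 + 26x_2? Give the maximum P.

x_1 = 50/3, x_2 = 3, maximum P = 1028

The binding constraints are 6x_1 + 3x_2 = 109 and x_2 = 3.
Solving simultaneously gives x_1 = 50/3, x_2 = 3.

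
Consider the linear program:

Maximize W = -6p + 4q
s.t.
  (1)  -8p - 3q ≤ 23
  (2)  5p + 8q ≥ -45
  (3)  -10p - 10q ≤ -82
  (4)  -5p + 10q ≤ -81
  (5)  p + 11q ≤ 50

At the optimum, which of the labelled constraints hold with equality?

(3) and (4)

Corner points and W = -6p + 4q:
  (553/15, -86/3) → W = -5038/15
  (163/15, -8/3) → W = -1138/15
  (107/5, 13/5) → W = -118
The feasible region is unbounded (it extends along (11, -1), (8, -5)), but W strictly decreases along every unbounded feasible direction, so there is no improving ray and the maximum is attained at a vertex.

The maximum is at (163/15, -8/3). Substituting into each constraint, equality holds for (3) and (4); the remaining constraints have slack.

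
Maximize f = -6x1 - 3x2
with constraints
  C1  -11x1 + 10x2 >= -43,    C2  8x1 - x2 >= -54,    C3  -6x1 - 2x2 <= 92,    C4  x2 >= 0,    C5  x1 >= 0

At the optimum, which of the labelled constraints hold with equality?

Extreme points and f = -6x1 - 3x2:
  (43/11, 0) → f = -258/11
  (0, 54) → f = -162
  (0, 0) → f = 0
The feasible region is unbounded (it extends along (10, 11), (1, 8)), but f strictly decreases along every unbounded feasible direction, so there is no improving ray and the maximum is attained at a vertex.

The maximum is at (0, 0). Substituting into each constraint, equality holds for C4 and C5; the remaining constraints have slack.

C4 and C5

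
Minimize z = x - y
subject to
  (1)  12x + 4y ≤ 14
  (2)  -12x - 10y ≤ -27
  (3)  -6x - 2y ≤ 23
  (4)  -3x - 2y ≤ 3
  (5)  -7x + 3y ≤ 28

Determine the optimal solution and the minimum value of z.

x = -35/32, y = 217/32, minimum z = -63/8

Corner points and z = x - y:
  (4/9, 13/6) → z = -31/18
  (-35/32, 217/32) → z = -63/8
  (-199/106, 525/106) → z = -362/53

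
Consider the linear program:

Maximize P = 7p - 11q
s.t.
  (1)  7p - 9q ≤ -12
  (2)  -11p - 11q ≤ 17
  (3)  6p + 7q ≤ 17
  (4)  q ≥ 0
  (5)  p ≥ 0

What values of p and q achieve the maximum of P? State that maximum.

p = 0, q = 4/3, maximum P = -44/3

Corner points and P = 7p - 11q:
  (69/103, 191/103) → P = -1618/103
  (0, 4/3) → P = -44/3
  (0, 17/7) → P = -187/7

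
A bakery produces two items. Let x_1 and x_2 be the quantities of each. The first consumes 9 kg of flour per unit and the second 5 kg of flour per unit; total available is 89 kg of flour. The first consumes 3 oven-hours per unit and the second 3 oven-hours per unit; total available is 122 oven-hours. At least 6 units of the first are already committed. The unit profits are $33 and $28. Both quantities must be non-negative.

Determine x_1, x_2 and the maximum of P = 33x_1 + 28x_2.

Vertices and P = 33x_1 + 28x_2:
  (89/9, 0) → P = 979/3
  (6, 0) → P = 198
  (6, 7) → P = 394

The binding constraints are 9x_1 + 5x_2 = 89 and x_1 = 6.
Solving simultaneously gives x_1 = 6, x_2 = 7.

x_1 = 6, x_2 = 7, maximum P = 394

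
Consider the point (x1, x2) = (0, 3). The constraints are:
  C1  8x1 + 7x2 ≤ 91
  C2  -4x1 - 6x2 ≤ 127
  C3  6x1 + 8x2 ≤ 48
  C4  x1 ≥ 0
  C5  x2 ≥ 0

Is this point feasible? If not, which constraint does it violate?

C1: 21 ≤ 91 ✓
C2: -18 ≤ 127 ✓
C3: 24 ≤ 48 ✓
C4: 0 ≥ 0 ✓
C5: 3 ≥ 0 ✓

feasible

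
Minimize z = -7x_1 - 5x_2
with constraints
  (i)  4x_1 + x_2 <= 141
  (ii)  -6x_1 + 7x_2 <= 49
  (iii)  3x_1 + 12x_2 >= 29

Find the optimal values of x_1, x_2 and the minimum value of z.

At the optimal vertex, 4x_1 + x_2 = 141 and -6x_1 + 7x_2 = 49.
Solving simultaneously gives x_1 = 469/17, x_2 = 521/17.

x_1 = 469/17, x_2 = 521/17, minimum z = -5888/17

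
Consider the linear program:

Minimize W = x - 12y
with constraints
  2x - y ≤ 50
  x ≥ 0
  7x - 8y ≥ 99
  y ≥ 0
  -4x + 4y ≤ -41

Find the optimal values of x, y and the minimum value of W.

Extreme points and W = x - 12y:
  (301/9, 152/9) → W = -1523/9
  (25, 0) → W = 25
  (99/7, 0) → W = 99/7

x = 301/9, y = 152/9, minimum W = -1523/9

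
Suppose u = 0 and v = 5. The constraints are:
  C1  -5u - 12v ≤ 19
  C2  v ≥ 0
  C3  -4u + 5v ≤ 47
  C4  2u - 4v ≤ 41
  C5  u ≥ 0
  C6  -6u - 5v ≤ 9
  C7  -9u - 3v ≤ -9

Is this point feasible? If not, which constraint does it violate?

C1: -60 ≤ 19 ✓
C2: 5 ≥ 0 ✓
C3: 25 ≤ 47 ✓
C4: -20 ≤ 41 ✓
C5: 0 ≥ 0 ✓
C6: -25 ≤ 9 ✓
C7: -15 ≤ -9 ✓

feasible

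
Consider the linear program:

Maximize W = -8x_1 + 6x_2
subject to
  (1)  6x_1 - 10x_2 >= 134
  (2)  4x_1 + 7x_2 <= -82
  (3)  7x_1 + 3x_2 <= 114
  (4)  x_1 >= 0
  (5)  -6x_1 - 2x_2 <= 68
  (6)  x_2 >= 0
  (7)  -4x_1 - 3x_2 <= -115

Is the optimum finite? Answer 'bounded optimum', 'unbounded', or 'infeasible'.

infeasible

The boundaries x_2 = 0 and -4x_1 - 3x_2 = -115 meet at (115/4, 0), but that point violates 4x_1 + 7x_2 ≤ -82. Every candidate vertex is excluded by some other constraint, so the feasible region is empty.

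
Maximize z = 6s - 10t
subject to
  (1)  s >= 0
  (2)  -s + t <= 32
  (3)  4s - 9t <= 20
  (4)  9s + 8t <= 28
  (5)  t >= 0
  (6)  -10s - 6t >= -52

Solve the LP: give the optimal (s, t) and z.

s = 28/9, t = 0, maximum z = 56/3

Vertices and z = 6s - 10t:
  (0, 7/2) → z = -35
  (0, 0) → z = 0
  (28/9, 0) → z = 56/3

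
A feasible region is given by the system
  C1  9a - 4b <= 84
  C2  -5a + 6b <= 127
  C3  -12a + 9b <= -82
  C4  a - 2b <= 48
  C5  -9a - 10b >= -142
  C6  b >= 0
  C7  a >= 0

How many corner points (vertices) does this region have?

4

Pairwise boundary intersections that survive every other constraint:
  (704/63, 29/7)
  (28/3, 0)
  (2098/201, 322/67)
  (41/6, 0)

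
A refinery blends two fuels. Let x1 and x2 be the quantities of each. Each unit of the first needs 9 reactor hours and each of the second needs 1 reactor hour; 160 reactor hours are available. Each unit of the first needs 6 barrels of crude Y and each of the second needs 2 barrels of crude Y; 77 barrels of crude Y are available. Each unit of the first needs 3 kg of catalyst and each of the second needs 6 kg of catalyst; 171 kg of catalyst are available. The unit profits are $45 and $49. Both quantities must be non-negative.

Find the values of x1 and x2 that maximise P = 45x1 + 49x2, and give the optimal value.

Extreme points and P = 45x1 + 49x2:
  (0, 0) → P = 0
  (0, 57/2) → P = 2793/2
  (77/6, 0) → P = 1155/2
  (4, 53/2) → P = 2957/2

At the optimal vertex, 6x1 + 2x2 = 77 and 3x1 + 6x2 = 171.
Solving simultaneously gives x1 = 4, x2 = 53/2.

x1 = 4, x2 = 53/2, maximum P = 2957/2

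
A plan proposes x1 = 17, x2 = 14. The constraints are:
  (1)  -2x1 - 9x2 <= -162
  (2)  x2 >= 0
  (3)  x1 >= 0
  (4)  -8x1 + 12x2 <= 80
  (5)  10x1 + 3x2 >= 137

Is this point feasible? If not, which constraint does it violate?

Constraint (1): -2x1 - 9x2 = -160, which is not ≤ -162. All other constraints are satisfied.

not feasible — violates (1)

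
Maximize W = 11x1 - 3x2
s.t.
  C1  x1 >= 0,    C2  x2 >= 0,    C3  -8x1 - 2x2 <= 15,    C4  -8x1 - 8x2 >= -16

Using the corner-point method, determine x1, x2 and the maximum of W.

x1 = 2, x2 = 0, maximum W = 22

Vertices and W = 11x1 - 3x2:
  (0, 0) → W = 0
  (0, 2) → W = -6
  (2, 0) → W = 22

The binding constraints are x2 = 0 and -8x1 - 8x2 = -16.
Solving simultaneously gives x1 = 2, x2 = 0.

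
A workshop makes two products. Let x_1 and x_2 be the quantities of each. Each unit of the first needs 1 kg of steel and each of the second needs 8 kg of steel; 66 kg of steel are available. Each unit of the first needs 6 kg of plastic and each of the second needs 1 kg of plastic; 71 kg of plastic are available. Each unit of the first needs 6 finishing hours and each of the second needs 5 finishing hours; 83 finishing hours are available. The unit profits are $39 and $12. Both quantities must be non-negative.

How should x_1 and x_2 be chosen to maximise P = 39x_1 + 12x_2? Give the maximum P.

x_1 = 34/3, x_2 = 3, maximum P = 478

Extreme points and P = 39x_1 + 12x_2:
  (0, 0) → P = 0
  (0, 33/4) → P = 99
  (71/6, 0) → P = 923/2
  (334/43, 313/43) → P = 16782/43
  (34/3, 3) → P = 478

The optimum lies where 6x_1 + x_2 = 71 and 6x_1 + 5x_2 = 83.
Solving simultaneously gives x_1 = 34/3, x_2 = 3.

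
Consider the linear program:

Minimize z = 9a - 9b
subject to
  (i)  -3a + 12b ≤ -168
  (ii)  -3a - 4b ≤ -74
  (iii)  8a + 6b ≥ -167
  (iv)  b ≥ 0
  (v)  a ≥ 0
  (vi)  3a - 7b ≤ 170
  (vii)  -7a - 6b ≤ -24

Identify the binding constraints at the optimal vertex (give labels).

Corner points and z = 9a - 9b:
  (56, 0) → z = 504
  (288/5, 2/5) → z = 2574/5
  (170/3, 0) → z = 510

The minimum is at (56, 0). Substituting into each constraint, equality holds for (i) and (iv); the remaining constraints have slack.

(i) and (iv)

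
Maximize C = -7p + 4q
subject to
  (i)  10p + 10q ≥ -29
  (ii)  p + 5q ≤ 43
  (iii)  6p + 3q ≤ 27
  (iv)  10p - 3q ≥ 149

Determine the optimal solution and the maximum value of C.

p = 11, q = -13, maximum C = -129

Extreme points and C = -7p + 4q:
  (119/10, -74/5) → C = -285/2
  (1403/130, -178/13) → C = -16941/130
  (11, -13) → C = -129

The binding constraints are 6p + 3q = 27 and 10p - 3q = 149.
Solving simultaneously gives p = 11, q = -13.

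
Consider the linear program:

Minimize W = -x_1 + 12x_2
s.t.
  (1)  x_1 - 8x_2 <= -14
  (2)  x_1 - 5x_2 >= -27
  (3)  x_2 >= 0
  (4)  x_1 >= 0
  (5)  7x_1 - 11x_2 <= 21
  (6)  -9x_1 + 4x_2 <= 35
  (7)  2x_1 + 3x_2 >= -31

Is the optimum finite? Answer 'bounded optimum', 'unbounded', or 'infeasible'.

bounded optimum

Feasible corners and W = -x_1 + 12x_2:
  (0, 7/4) → W = 21
  (322/45, 119/45) → W = 1106/45
  (0, 27/5) → W = 324/5
  (67/4, 35/4) → W = 353/4
The feasible region has finitely many vertices and no improving ray; the minimum is 21 at (0, 7/4).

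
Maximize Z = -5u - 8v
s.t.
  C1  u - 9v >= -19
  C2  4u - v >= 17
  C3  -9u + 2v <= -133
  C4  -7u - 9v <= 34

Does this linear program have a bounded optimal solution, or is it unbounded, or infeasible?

unbounded

From the feasible point (1235/79, 304/79), moving in the direction (9, -7) keeps every constraint satisfied while Z increases without bound.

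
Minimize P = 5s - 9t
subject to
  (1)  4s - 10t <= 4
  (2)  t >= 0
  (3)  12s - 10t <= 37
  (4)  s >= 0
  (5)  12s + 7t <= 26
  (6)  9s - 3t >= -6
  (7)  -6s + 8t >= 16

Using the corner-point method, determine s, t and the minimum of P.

Feasible corners and P = 5s - 9t:
  (0, 2) → P = -18
  (4/11, 34/11) → P = -26
  (16/23, 58/23) → P = -442/23

s = 4/11, t = 34/11, minimum P = -26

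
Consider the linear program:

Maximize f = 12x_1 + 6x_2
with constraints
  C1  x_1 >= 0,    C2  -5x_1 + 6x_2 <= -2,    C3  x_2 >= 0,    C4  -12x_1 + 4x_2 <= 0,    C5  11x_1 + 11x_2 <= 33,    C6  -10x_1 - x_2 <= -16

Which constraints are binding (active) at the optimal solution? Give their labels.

Extreme points and f = 12x_1 + 6x_2:
  (20/11, 13/11) → f = 318/11
  (98/65, 12/13) → f = 1536/65
  (3, 0) → f = 36
  (8/5, 0) → f = 96/5

The maximum is at (3, 0). Substituting into each constraint, equality holds for C3 and C5; the remaining constraints have slack.

C3 and C5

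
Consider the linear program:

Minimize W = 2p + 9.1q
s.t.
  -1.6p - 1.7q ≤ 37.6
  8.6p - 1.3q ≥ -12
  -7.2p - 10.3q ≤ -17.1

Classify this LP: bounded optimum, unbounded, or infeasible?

From the feasible point (-10137/9794, 11673/4897), moving in the direction (10.3, -7.2) keeps every constraint satisfied while W decreases without bound.

unbounded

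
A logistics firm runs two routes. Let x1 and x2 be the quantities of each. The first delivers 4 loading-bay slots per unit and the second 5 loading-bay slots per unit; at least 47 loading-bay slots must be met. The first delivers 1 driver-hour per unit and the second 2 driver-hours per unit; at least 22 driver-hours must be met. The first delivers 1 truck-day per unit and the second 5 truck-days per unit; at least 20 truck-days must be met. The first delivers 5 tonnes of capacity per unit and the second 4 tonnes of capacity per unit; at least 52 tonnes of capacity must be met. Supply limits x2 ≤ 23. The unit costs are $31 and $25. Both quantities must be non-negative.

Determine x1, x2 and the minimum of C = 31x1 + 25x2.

Feasible corners and C = 31x1 + 25x2:
  (0, 13) → C = 325
  (0, 23) → C = 575
  (22, 0) → C = 682
  (8/3, 29/3) → C = 973/3
The feasible region is unbounded (it extends along (1, 0)), but C strictly increases along every unbounded feasible direction, so there is no improving ray and the minimum is attained at a vertex.

At the optimal vertex, x1 + 2x2 = 22 and 5x1 + 4x2 = 52.
Solving simultaneously gives x1 = 8/3, x2 = 29/3.

x1 = 8/3, x2 = 29/3, minimum C = 973/3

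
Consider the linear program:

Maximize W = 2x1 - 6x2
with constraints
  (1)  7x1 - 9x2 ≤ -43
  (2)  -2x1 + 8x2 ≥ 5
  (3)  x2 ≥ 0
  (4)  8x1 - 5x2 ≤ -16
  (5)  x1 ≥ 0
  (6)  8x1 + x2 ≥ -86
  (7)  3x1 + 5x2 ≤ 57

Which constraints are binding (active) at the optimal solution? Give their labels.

Extreme points and W = 2x1 - 6x2:
  (71/37, 232/37) → W = -1250/37
  (0, 43/9) → W = -86/3
  (41/11, 504/55) → W = -2614/55
  (0, 57/5) → W = -342/5

The maximum is at (0, 43/9). Substituting into each constraint, equality holds for (1) and (5); the remaining constraints have slack.

(1) and (5)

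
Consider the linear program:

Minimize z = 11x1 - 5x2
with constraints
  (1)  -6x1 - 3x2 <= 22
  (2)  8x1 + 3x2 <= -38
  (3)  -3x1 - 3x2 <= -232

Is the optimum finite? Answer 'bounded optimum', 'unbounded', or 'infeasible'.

unbounded

From the feasible point (-254/3, 162), moving in the direction (-3, 8) keeps every constraint satisfied while z decreases without bound.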